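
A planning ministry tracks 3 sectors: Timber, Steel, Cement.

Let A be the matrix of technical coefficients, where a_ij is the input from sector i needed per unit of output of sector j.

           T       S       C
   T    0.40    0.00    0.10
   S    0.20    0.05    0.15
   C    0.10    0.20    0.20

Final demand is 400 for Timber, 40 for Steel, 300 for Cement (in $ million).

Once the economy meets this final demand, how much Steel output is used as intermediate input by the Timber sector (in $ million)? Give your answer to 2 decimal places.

I − A =
  [   0.60     0.00    -0.10]
  [  -0.20     0.95    -0.15]
  [  -0.10    -0.20     0.80]
Cofactors of I−A, C_ij = (−1)^(i+j)·(minor ij) (rows/columns in the sector order above):
  C_11 = (0.95)(0.80) − (-0.15)(-0.20) = 0.7300
  C_12 = −[(-0.20)(0.80) − (-0.15)(-0.10)] = 0.1750
  C_13 = (-0.20)(-0.20) − (0.95)(-0.10) = 0.1350
  C_21 = −[(0.00)(0.80) − (-0.10)(-0.20)] = 0.0200
  C_22 = (0.60)(0.80) − (-0.10)(-0.10) = 0.4700
  C_23 = −[(0.60)(-0.20) − (0.00)(-0.10)] = 0.1200
  C_31 = (0.00)(-0.15) − (-0.10)(0.95) = 0.0950
  C_32 = −[(0.60)(-0.15) − (-0.10)(-0.20)] = 0.1100
  C_33 = (0.60)(0.95) − (0.00)(-0.20) = 0.5700
det(I−A) = Σ_j (I−A)_1j·C_1j = (0.60)(0.7300) + (0.00)(0.1750) + (-0.10)(0.1350) = 0.4245
adj(I−A) = Cᵀ =
  [ 0.7300   0.0200   0.0950]
  [ 0.1750   0.4700   0.1100]
  [ 0.1350   0.1200   0.5700]
(I − A)⁻¹ = adj(I−A) / det(I−A) ≈
  [   1.7197     0.0471     0.2238]
  [   0.4122     1.1072     0.2591]
  [   0.3180     0.2827     1.3428]
First solve x = (I − A)⁻¹ d = adj(I−A)·d / det(I−A); in particular x_T = (0.7300·400 + 0.0200·40 + 0.0950·300) / 0.4245 = 321.30 / 0.4245 ≈ 756.8905.
Intermediate flow from S to T: z_ST = a_ST · x_T = 0.20 × 321.30 / 0.4245 = 64.26 / 0.4245 ≈ 151.38.

z_ST = 151.38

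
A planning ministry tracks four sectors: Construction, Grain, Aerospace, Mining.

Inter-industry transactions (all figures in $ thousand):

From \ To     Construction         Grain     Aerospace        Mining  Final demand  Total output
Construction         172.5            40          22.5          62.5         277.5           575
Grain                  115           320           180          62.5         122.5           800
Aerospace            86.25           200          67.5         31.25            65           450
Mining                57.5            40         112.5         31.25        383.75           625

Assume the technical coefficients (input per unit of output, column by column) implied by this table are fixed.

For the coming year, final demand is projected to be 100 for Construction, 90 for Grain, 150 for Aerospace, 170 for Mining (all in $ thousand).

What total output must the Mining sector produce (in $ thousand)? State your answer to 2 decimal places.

Technical coefficients a_ij = z_ij / X_j:
  a_CC = 172.5/575 = 0.30, a_GC = 115/575 = 0.20, a_AC = 86.25/575 = 0.15, a_MC = 57.5/575 = 0.10
  a_CG = 40/800 = 0.05, a_GG = 320/800 = 0.40, a_AG = 200/800 = 0.25, a_MG = 40/800 = 0.05
  a_CA = 22.5/450 = 0.05, a_GA = 180/450 = 0.40, a_AA = 67.5/450 = 0.15, a_MA = 112.5/450 = 0.25
  a_CM = 62.5/625 = 0.10, a_GM = 62.5/625 = 0.10, a_AM = 31.25/625 = 0.05, a_MM = 31.25/625 = 0.05
I − A =
  [   0.70    -0.05    -0.05    -0.10]
  [  -0.20     0.60    -0.40    -0.10]
  [  -0.15    -0.25     0.85    -0.05]
  [  -0.10    -0.05    -0.25     0.95]
Compute the cofactors C_ij = (−1)^(i+j)·(3×3 minor ij) of I−A; the adjugate is their transpose:
adj(I−A) = Cᵀ =
  [ 0.370500   0.062250   0.065500   0.049000]
  [ 0.230250   0.536875   0.294500   0.096250]
  [ 0.138250   0.173625   0.378500   0.052750]
  [ 0.087500   0.080500   0.122000   0.268500]
det(I−A) = Σ_j (I−A)_1j·C_1j = (0.70)(0.370500) + (-0.05)(0.230250) + (-0.05)(0.138250) + (-0.10)(0.087500) = 0.232175
(I − A)⁻¹ = adj(I−A) / det(I−A) ≈
  [   1.5958     0.2681     0.2821     0.2110]
  [   0.9917     2.3124     1.2684     0.4146]
  [   0.5955     0.7478     1.6302     0.2272]
  [   0.3769     0.3467     0.5255     1.1565]
x = (I − A)⁻¹ d = adj(I−A)·d / det(I−A), with det(I−A) = 0.232175:
  x_C = (0.370500·100 + 0.062250·90 + 0.065500·150 + 0.049000·170) / 0.232175 = 60.8075 / 0.232175 ≈ 261.90
  x_G = (0.230250·100 + 0.536875·90 + 0.294500·150 + 0.096250·170) / 0.232175 = 131.88125 / 0.232175 ≈ 568.03
  x_A = (0.138250·100 + 0.173625·90 + 0.378500·150 + 0.052750·170) / 0.232175 = 95.19375 / 0.232175 ≈ 410.01
  x_M = (0.087500·100 + 0.080500·90 + 0.122000·150 + 0.268500·170) / 0.232175 = 79.94 / 0.232175 ≈ 344.31

x_M = 344.31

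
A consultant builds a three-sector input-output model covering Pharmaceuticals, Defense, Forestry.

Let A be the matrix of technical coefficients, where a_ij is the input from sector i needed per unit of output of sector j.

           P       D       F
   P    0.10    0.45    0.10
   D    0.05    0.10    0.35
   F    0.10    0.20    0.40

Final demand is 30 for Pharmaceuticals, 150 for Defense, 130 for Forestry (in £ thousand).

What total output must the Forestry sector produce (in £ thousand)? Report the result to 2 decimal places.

I − A =
  [   0.90    -0.45    -0.10]
  [  -0.05     0.90    -0.35]
  [  -0.10    -0.20     0.60]
Cofactors of I−A, C_ij = (−1)^(i+j)·(minor ij) (rows/columns in the sector order above):
  C_11 = (0.90)(0.60) − (-0.35)(-0.20) = 0.4700
  C_12 = −[(-0.05)(0.60) − (-0.35)(-0.10)] = 0.0650
  C_13 = (-0.05)(-0.20) − (0.90)(-0.10) = 0.1000
  C_21 = −[(-0.45)(0.60) − (-0.10)(-0.20)] = 0.2900
  C_22 = (0.90)(0.60) − (-0.10)(-0.10) = 0.5300
  C_23 = −[(0.90)(-0.20) − (-0.45)(-0.10)] = 0.2250
  C_31 = (-0.45)(-0.35) − (-0.10)(0.90) = 0.2475
  C_32 = −[(0.90)(-0.35) − (-0.10)(-0.05)] = 0.3200
  C_33 = (0.90)(0.90) − (-0.45)(-0.05) = 0.7875
det(I−A) = Σ_j (I−A)_1j·C_1j = (0.90)(0.4700) + (-0.45)(0.0650) + (-0.10)(0.1000) = 0.38375
adj(I−A) = Cᵀ =
  [ 0.4700   0.2900   0.2475]
  [ 0.0650   0.5300   0.3200]
  [ 0.1000   0.2250   0.7875]
(I − A)⁻¹ = adj(I−A) / det(I−A) ≈
  [   1.2248     0.7557     0.6450]
  [   0.1694     1.3811     0.8339]
  [   0.2606     0.5863     2.0521]
x = (I − A)⁻¹ d = adj(I−A)·d / det(I−A), with det(I−A) = 0.38375:
  x_P = (0.4700·30 + 0.2900·150 + 0.2475·130) / 0.38375 = 89.775 / 0.38375 ≈ 233.94
  x_D = (0.0650·30 + 0.5300·150 + 0.3200·130) / 0.38375 = 123.05 / 0.38375 ≈ 320.65
  x_F = (0.1000·30 + 0.2250·150 + 0.7875·130) / 0.38375 = 139.125 / 0.38375 ≈ 362.54

x_F = 362.54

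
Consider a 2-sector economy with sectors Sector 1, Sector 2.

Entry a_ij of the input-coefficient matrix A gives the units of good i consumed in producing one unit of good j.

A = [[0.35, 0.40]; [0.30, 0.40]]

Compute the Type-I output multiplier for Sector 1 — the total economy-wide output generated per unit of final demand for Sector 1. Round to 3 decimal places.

m_1 = 3.333

I − A =
  [   0.65    -0.40]
  [  -0.30     0.60]
det(I−A) = (0.65)(0.60) − (-0.40)(-0.30) = 0.2700
adj(I−A) = [[0.60, 0.40], [0.30, 0.65]]
(I − A)⁻¹ = adj(I−A) / det(I−A) ≈
  [   2.2222     1.4815]
  [   1.1111     2.4074]
The output multiplier for sector j is the column-j sum of the Leontief inverse (I − A)⁻¹ = adj(I−A) / det(I−A).
Column 1 of adj(I−A): (0.60, 0.30); det(I−A) = 0.2700.
m_1 = (0.60 + 0.30) / 0.2700 = 0.90 / 0.2700 ≈ 3.333.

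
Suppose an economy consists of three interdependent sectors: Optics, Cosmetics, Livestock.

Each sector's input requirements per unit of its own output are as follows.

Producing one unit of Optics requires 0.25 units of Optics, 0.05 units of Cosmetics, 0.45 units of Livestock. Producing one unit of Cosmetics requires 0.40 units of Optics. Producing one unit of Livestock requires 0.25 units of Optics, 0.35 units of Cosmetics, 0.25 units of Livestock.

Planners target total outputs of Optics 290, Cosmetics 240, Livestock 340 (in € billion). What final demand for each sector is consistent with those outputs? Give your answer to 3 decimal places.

I − A =
  [   0.75    -0.40    -0.25]
  [  -0.05     1.00    -0.35]
  [  -0.45     0.00     0.75]
d = (I − A) x:
  d_O = (+0.75)·290 + (-0.40)·240 + (-0.25)·340 = 36.500
  d_C = (-0.05)·290 + (+1.00)·240 + (-0.35)·340 = 106.500
  d_L = (-0.45)·290 + (+0.00)·240 + (+0.75)·340 = 124.500

d_O = 36.500, d_C = 106.500, d_L = 124.500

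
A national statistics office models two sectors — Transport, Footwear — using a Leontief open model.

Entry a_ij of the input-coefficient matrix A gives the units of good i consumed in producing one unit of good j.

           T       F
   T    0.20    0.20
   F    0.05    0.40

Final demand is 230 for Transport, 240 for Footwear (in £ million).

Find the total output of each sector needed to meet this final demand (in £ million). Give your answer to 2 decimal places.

I − A =
  [   0.80    -0.20]
  [  -0.05     0.60]
det(I−A) = (0.80)(0.60) − (-0.20)(-0.05) = 0.4700
adj(I−A) = [[0.60, 0.20], [0.05, 0.80]]
(I − A)⁻¹ = adj(I−A) / det(I−A) ≈
  [   1.2766     0.4255]
  [   0.1064     1.7021]
x = (I − A)⁻¹ d = adj(I−A)·d / det(I−A), with det(I−A) = 0.4700:
  x_T = (0.60·230 + 0.20·240) / 0.4700 = 186.00 / 0.4700 ≈ 395.74
  x_F = (0.05·230 + 0.80·240) / 0.4700 = 203.50 / 0.4700 ≈ 432.98

x_T = 395.74, x_F = 432.98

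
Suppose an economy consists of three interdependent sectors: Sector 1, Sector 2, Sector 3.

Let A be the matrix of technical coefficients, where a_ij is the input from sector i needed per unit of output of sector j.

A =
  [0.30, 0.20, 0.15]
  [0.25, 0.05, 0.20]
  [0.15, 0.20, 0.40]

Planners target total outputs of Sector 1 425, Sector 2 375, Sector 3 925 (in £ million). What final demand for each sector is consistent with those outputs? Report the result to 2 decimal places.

d_1 = 83.75, d_2 = 65.00, d_3 = 416.25

I − A =
  [   0.70    -0.20    -0.15]
  [  -0.25     0.95    -0.20]
  [  -0.15    -0.20     0.60]
d = (I − A) x:
  d_1 = (+0.70)·425 + (-0.20)·375 + (-0.15)·925 = 83.75
  d_2 = (-0.25)·425 + (+0.95)·375 + (-0.20)·925 = 65.00
  d_3 = (-0.15)·425 + (-0.20)·375 + (+0.60)·925 = 416.25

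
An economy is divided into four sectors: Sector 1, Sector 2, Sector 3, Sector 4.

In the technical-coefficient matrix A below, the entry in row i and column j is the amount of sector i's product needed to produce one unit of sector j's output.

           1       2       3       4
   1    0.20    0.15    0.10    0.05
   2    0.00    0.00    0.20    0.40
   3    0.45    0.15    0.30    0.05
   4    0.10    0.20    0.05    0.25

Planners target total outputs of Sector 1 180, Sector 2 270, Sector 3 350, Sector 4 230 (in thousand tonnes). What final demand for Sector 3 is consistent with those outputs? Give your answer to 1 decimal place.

I − A =
  [   0.80    -0.15    -0.10    -0.05]
  [   0.00     1.00    -0.20    -0.40]
  [  -0.45    -0.15     0.70    -0.05]
  [  -0.10    -0.20    -0.05     0.75]
d = (I − A) x:
  d_1 = (+0.80)·180 + (-0.15)·270 + (-0.10)·350 + (-0.05)·230 = 57.0
  d_2 = (+0.00)·180 + (+1.00)·270 + (-0.20)·350 + (-0.40)·230 = 108.0
  d_3 = (-0.45)·180 + (-0.15)·270 + (+0.70)·350 + (-0.05)·230 = 112.0
  d_4 = (-0.10)·180 + (-0.20)·270 + (-0.05)·350 + (+0.75)·230 = 83.0

d_3 = 112.0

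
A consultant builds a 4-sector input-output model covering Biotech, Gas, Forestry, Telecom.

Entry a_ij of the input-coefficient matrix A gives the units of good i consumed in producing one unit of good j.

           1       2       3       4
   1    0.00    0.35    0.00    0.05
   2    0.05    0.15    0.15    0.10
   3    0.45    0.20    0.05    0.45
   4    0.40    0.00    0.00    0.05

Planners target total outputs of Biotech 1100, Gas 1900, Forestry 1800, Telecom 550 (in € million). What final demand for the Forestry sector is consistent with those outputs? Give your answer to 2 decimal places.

I − A =
  [   1.00    -0.35     0.00    -0.05]
  [  -0.05     0.85    -0.15    -0.10]
  [  -0.45    -0.20     0.95    -0.45]
  [  -0.40     0.00     0.00     0.95]
d = (I − A) x:
  d_1 = (+1.00)·1100 + (-0.35)·1900 + (+0.00)·1800 + (-0.05)·550 = 407.50
  d_2 = (-0.05)·1100 + (+0.85)·1900 + (-0.15)·1800 + (-0.10)·550 = 1235.00
  d_3 = (-0.45)·1100 + (-0.20)·1900 + (+0.95)·1800 + (-0.45)·550 = 587.50
  d_4 = (-0.40)·1100 + (+0.00)·1900 + (+0.00)·1800 + (+0.95)·550 = 82.50

d_3 = 587.50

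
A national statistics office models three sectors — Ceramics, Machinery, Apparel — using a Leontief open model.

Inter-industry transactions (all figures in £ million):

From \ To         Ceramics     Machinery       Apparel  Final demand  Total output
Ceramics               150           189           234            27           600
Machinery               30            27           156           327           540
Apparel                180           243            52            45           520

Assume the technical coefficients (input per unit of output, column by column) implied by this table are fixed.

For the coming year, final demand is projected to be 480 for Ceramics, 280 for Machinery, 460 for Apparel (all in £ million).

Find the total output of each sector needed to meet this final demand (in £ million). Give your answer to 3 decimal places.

Technical coefficients a_ij = z_ij / X_j:
  a_CC = 150/600 = 0.25, a_MC = 30/600 = 0.05, a_AC = 180/600 = 0.30
  a_CM = 189/540 = 0.35, a_MM = 27/540 = 0.05, a_AM = 243/540 = 0.45
  a_CA = 234/520 = 0.45, a_MA = 156/520 = 0.30, a_AA = 52/520 = 0.10
I − A =
  [   0.75    -0.35    -0.45]
  [  -0.05     0.95    -0.30]
  [  -0.30    -0.45     0.90]
Cofactors of I−A, C_ij = (−1)^(i+j)·(minor ij) (rows/columns in the sector order above):
  C_11 = (0.95)(0.90) − (-0.30)(-0.45) = 0.7200
  C_12 = −[(-0.05)(0.90) − (-0.30)(-0.30)] = 0.1350
  C_13 = (-0.05)(-0.45) − (0.95)(-0.30) = 0.3075
  C_21 = −[(-0.35)(0.90) − (-0.45)(-0.45)] = 0.5175
  C_22 = (0.75)(0.90) − (-0.45)(-0.30) = 0.5400
  C_23 = −[(0.75)(-0.45) − (-0.35)(-0.30)] = 0.4425
  C_31 = (-0.35)(-0.30) − (-0.45)(0.95) = 0.5325
  C_32 = −[(0.75)(-0.30) − (-0.45)(-0.05)] = 0.2475
  C_33 = (0.75)(0.95) − (-0.35)(-0.05) = 0.6950
det(I−A) = Σ_j (I−A)_1j·C_1j = (0.75)(0.7200) + (-0.35)(0.1350) + (-0.45)(0.3075) = 0.354375
adj(I−A) = Cᵀ =
  [ 0.7200   0.5175   0.5325]
  [ 0.1350   0.5400   0.2475]
  [ 0.3075   0.4425   0.6950]
(I − A)⁻¹ = adj(I−A) / det(I−A) ≈
  [   2.0317     1.4603     1.5026]
  [   0.3810     1.5238     0.6984]
  [   0.8677     1.2487     1.9612]
x = (I − A)⁻¹ d = adj(I−A)·d / det(I−A), with det(I−A) = 0.354375:
  x_C = (0.7200·480 + 0.5175·280 + 0.5325·460) / 0.354375 = 735.45 / 0.354375 ≈ 2075.344
  x_M = (0.1350·480 + 0.5400·280 + 0.2475·460) / 0.354375 = 329.85 / 0.354375 ≈ 930.794
  x_A = (0.3075·480 + 0.4425·280 + 0.6950·460) / 0.354375 = 591.20 / 0.354375 ≈ 1668.289

x_C = 2075.344, x_M = 930.794, x_A = 1668.289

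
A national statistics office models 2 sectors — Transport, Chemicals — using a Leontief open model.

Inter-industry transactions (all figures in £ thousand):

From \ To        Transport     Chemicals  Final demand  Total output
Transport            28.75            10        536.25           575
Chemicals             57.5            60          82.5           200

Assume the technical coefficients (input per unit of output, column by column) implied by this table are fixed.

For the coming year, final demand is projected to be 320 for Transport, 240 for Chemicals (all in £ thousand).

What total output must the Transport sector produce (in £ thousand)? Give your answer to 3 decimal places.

x_1 = 357.576

Technical coefficients a_ij = z_ij / X_j:
  a_11 = 28.75/575 = 0.05, a_21 = 57.5/575 = 0.10
  a_12 = 10/200 = 0.05, a_22 = 60/200 = 0.30
I − A =
  [   0.95    -0.05]
  [  -0.10     0.70]
det(I−A) = (0.95)(0.70) − (-0.05)(-0.10) = 0.6600
adj(I−A) = [[0.70, 0.05], [0.10, 0.95]]
(I − A)⁻¹ = adj(I−A) / det(I−A) ≈
  [   1.0606     0.0758]
  [   0.1515     1.4394]
x = (I − A)⁻¹ d = adj(I−A)·d / det(I−A), with det(I−A) = 0.6600:
  x_1 = (0.70·320 + 0.05·240) / 0.6600 = 236.00 / 0.6600 ≈ 357.576
  x_2 = (0.10·320 + 0.95·240) / 0.6600 = 260.00 / 0.6600 ≈ 393.939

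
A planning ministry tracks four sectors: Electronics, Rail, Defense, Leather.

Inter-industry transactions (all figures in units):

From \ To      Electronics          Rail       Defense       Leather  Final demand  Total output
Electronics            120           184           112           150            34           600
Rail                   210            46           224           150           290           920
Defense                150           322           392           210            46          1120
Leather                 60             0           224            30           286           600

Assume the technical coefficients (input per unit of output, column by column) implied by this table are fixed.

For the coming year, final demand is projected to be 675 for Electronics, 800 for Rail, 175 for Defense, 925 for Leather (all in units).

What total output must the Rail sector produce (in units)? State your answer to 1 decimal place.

x_R = 3462.1

Technical coefficients a_ij = z_ij / X_j:
  a_EE = 120/600 = 0.20, a_RE = 210/600 = 0.35, a_DE = 150/600 = 0.25, a_LE = 60/600 = 0.10
  a_ER = 184/920 = 0.20, a_RR = 46/920 = 0.05, a_DR = 322/920 = 0.35, a_LR = 0/920 = 0.00
  a_ED = 112/1120 = 0.10, a_RD = 224/1120 = 0.20, a_DD = 392/1120 = 0.35, a_LD = 224/1120 = 0.20
  a_EL = 150/600 = 0.25, a_RL = 150/600 = 0.25, a_DL = 210/600 = 0.35, a_LL = 30/600 = 0.05
I − A =
  [   0.80    -0.20    -0.10    -0.25]
  [  -0.35     0.95    -0.20    -0.25]
  [  -0.25    -0.35     0.65    -0.35]
  [  -0.10     0.00    -0.20     0.95]
Compute the cofactors C_ij = (−1)^(i+j)·(3×3 minor ij) of I−A; the adjugate is their transpose:
adj(I−A) = Cᵀ =
  [ 0.436125   0.160250   0.185750   0.225375]
  [ 0.274875   0.382000   0.240250   0.261375]
  [ 0.384000   0.311750   0.626750   0.414000]
  [ 0.126750   0.082500   0.151500   0.346500]
det(I−A) = Σ_j (I−A)_1j·C_1j = (0.80)(0.436125) + (-0.20)(0.274875) + (-0.10)(0.384000) + (-0.25)(0.126750) = 0.2238375
(I − A)⁻¹ = adj(I−A) / det(I−A) ≈
  [   1.9484     0.7159     0.8298     1.0069]
  [   1.2280     1.7066     1.0733     1.1677]
  [   1.7155     1.3928     2.8000     1.8496]
  [   0.5663     0.3686     0.6768     1.5480]
x = (I − A)⁻¹ d = adj(I−A)·d / det(I−A), with det(I−A) = 0.2238375:
  x_E = (0.436125·675 + 0.160250·800 + 0.185750·175 + 0.225375·925) / 0.2238375 = 663.5625 / 0.2238375 ≈ 2964.5
  x_R = (0.274875·675 + 0.382000·800 + 0.240250·175 + 0.261375·925) / 0.2238375 = 774.95625 / 0.2238375 ≈ 3462.1
  x_D = (0.384000·675 + 0.311750·800 + 0.626750·175 + 0.414000·925) / 0.2238375 = 1001.23125 / 0.2238375 ≈ 4473.0
  x_L = (0.126750·675 + 0.082500·800 + 0.151500·175 + 0.346500·925) / 0.2238375 = 498.58125 / 0.2238375 ≈ 2227.4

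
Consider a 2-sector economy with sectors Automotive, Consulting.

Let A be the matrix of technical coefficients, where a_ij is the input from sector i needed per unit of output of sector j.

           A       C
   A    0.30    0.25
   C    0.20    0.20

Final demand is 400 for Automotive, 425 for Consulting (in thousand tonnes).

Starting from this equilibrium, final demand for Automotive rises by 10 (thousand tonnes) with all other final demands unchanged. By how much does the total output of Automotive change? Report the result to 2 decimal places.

Δx_A = 15.69

I − A =
  [   0.70    -0.25]
  [  -0.20     0.80]
det(I−A) = (0.70)(0.80) − (-0.25)(-0.20) = 0.5100
adj(I−A) = [[0.80, 0.25], [0.20, 0.70]]
(I − A)⁻¹ = adj(I−A) / det(I−A) ≈
  [   1.5686     0.4902]
  [   0.3922     1.3725]
Δx = (I − A)⁻¹ Δd with Δd having +10 in the Automotive component and 0 elsewhere.
So Δx_A = L_AA · (+10), where L_AA = adj(I−A)_AA / det(I−A) = 0.80 / 0.5100.
Δx_A = 0.80 × (+10) / 0.5100 = 8.00 / 0.5100 ≈ 15.69.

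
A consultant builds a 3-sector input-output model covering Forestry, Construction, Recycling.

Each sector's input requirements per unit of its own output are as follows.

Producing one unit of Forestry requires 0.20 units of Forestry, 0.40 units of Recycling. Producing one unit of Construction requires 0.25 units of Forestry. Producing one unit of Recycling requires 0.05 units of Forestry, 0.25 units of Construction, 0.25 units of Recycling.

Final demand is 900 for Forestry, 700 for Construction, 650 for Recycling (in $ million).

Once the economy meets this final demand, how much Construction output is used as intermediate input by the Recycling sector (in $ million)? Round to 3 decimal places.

z_23 = 427.928

I − A =
  [   0.80    -0.25    -0.05]
  [   0.00     1.00    -0.25]
  [  -0.40     0.00     0.75]
Cofactors of I−A, C_ij = (−1)^(i+j)·(minor ij) (rows/columns in the sector order above):
  C_11 = (1.00)(0.75) − (-0.25)(0.00) = 0.7500
  C_12 = −[(0.00)(0.75) − (-0.25)(-0.40)] = 0.1000
  C_13 = (0.00)(0.00) − (1.00)(-0.40) = 0.4000
  C_21 = −[(-0.25)(0.75) − (-0.05)(0.00)] = 0.1875
  C_22 = (0.80)(0.75) − (-0.05)(-0.40) = 0.5800
  C_23 = −[(0.80)(0.00) − (-0.25)(-0.40)] = 0.1000
  C_31 = (-0.25)(-0.25) − (-0.05)(1.00) = 0.1125
  C_32 = −[(0.80)(-0.25) − (-0.05)(0.00)] = 0.2000
  C_33 = (0.80)(1.00) − (-0.25)(0.00) = 0.8000
det(I−A) = Σ_j (I−A)_1j·C_1j = (0.80)(0.7500) + (-0.25)(0.1000) + (-0.05)(0.4000) = 0.5550
adj(I−A) = Cᵀ =
  [ 0.7500   0.1875   0.1125]
  [ 0.1000   0.5800   0.2000]
  [ 0.4000   0.1000   0.8000]
(I − A)⁻¹ = adj(I−A) / det(I−A) ≈
  [   1.3514     0.3378     0.2027]
  [   0.1802     1.0450     0.3604]
  [   0.7207     0.1802     1.4414]
First solve x = (I − A)⁻¹ d = adj(I−A)·d / det(I−A); in particular x_3 = (0.4000·900 + 0.1000·700 + 0.8000·650) / 0.5550 = 950.00 / 0.5550 ≈ 1711.71171.
Intermediate flow from 2 to 3: z_23 = a_23 · x_3 = 0.25 × 950.00 / 0.5550 = 237.50 / 0.5550 ≈ 427.928.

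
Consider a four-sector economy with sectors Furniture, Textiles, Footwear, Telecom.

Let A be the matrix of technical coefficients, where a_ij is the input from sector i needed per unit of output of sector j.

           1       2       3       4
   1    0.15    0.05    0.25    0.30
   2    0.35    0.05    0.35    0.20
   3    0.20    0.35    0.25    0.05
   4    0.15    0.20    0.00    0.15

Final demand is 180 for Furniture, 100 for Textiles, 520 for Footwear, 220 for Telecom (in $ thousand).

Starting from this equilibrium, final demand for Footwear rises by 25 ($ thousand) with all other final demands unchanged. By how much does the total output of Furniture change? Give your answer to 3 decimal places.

I − A =
  [   0.85    -0.05    -0.25    -0.30]
  [  -0.35     0.95    -0.35    -0.20]
  [  -0.20    -0.35     0.75    -0.05]
  [  -0.15    -0.20     0.00     0.85]
Compute the cofactors C_ij = (−1)^(i+j)·(3×3 minor ij) of I−A; the adjugate is their transpose:
adj(I−A) = Cᵀ =
  [ 0.46800   0.15375   0.22775   0.21475]
  [ 0.30775   0.46375   0.31900   0.23650]
  [ 0.27875   0.26650   0.57225   0.19475]
  [ 0.15500   0.13625   0.11525   0.40675]
det(I−A) = Σ_j (I−A)_1j·C_1j = (0.85)(0.46800) + (-0.05)(0.30775) + (-0.25)(0.27875) + (-0.30)(0.15500) = 0.266225
(I − A)⁻¹ = adj(I−A) / det(I−A) ≈
  [   1.7579     0.5775     0.8555     0.8066]
  [   1.1560     1.7419     1.1982     0.8883]
  [   1.0470     1.0010     2.1495     0.7315]
  [   0.5822     0.5118     0.4329     1.5278]
Δx = (I − A)⁻¹ Δd with Δd having +25 in the Footwear component and 0 elsewhere.
So Δx_1 = L_13 · (+25), where L_13 = adj(I−A)_13 / det(I−A) = 0.22775 / 0.266225.
Δx_1 = 0.22775 × (+25) / 0.266225 = 5.69375 / 0.266225 ≈ 21.387.

Δx_1 = 21.387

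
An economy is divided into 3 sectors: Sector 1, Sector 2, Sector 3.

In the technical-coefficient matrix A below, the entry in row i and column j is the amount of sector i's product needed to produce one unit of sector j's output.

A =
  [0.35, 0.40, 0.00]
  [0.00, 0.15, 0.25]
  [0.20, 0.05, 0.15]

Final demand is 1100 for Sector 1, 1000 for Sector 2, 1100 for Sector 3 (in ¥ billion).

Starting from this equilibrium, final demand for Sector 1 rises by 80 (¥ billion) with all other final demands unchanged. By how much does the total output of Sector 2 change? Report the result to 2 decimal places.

I − A =
  [   0.65    -0.40     0.00]
  [   0.00     0.85    -0.25]
  [  -0.20    -0.05     0.85]
Cofactors of I−A, C_ij = (−1)^(i+j)·(minor ij) (rows/columns in the sector order above):
  C_11 = (0.85)(0.85) − (-0.25)(-0.05) = 0.7100
  C_12 = −[(0.00)(0.85) − (-0.25)(-0.20)] = 0.0500
  C_13 = (0.00)(-0.05) − (0.85)(-0.20) = 0.1700
  C_21 = −[(-0.40)(0.85) − (0.00)(-0.05)] = 0.3400
  C_22 = (0.65)(0.85) − (0.00)(-0.20) = 0.5525
  C_23 = −[(0.65)(-0.05) − (-0.40)(-0.20)] = 0.1125
  C_31 = (-0.40)(-0.25) − (0.00)(0.85) = 0.1000
  C_32 = −[(0.65)(-0.25) − (0.00)(0.00)] = 0.1625
  C_33 = (0.65)(0.85) − (-0.40)(0.00) = 0.5525
det(I−A) = Σ_j (I−A)_1j·C_1j = (0.65)(0.7100) + (-0.40)(0.0500) + (0.00)(0.1700) = 0.4415
adj(I−A) = Cᵀ =
  [ 0.7100   0.3400   0.1000]
  [ 0.0500   0.5525   0.1625]
  [ 0.1700   0.1125   0.5525]
(I − A)⁻¹ = adj(I−A) / det(I−A) ≈
  [   1.6082     0.7701     0.2265]
  [   0.1133     1.2514     0.3681]
  [   0.3851     0.2548     1.2514]
Δx = (I − A)⁻¹ Δd with Δd having +80 in the Sector 1 component and 0 elsewhere.
So Δx_2 = L_21 · (+80), where L_21 = adj(I−A)_21 / det(I−A) = 0.0500 / 0.4415.
Δx_2 = 0.0500 × (+80) / 0.4415 = 4.00 / 0.4415 ≈ 9.06.

Δx_2 = 9.06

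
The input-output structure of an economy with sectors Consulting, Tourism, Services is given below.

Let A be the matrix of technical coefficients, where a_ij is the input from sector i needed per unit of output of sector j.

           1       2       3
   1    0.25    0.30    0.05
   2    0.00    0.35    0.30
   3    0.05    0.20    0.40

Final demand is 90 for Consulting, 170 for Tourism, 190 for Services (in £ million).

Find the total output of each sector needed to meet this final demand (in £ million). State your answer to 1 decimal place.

I − A =
  [   0.75    -0.30    -0.05]
  [   0.00     0.65    -0.30]
  [  -0.05    -0.20     0.60]
Cofactors of I−A, C_ij = (−1)^(i+j)·(minor ij) (rows/columns in the sector order above):
  C_11 = (0.65)(0.60) − (-0.30)(-0.20) = 0.3300
  C_12 = −[(0.00)(0.60) − (-0.30)(-0.05)] = 0.0150
  C_13 = (0.00)(-0.20) − (0.65)(-0.05) = 0.0325
  C_21 = −[(-0.30)(0.60) − (-0.05)(-0.20)] = 0.1900
  C_22 = (0.75)(0.60) − (-0.05)(-0.05) = 0.4475
  C_23 = −[(0.75)(-0.20) − (-0.30)(-0.05)] = 0.1650
  C_31 = (-0.30)(-0.30) − (-0.05)(0.65) = 0.1225
  C_32 = −[(0.75)(-0.30) − (-0.05)(0.00)] = 0.2250
  C_33 = (0.75)(0.65) − (-0.30)(0.00) = 0.4875
det(I−A) = Σ_j (I−A)_1j·C_1j = (0.75)(0.3300) + (-0.30)(0.0150) + (-0.05)(0.0325) = 0.241375
adj(I−A) = Cᵀ =
  [ 0.3300   0.1900   0.1225]
  [ 0.0150   0.4475   0.2250]
  [ 0.0325   0.1650   0.4875]
(I − A)⁻¹ = adj(I−A) / det(I−A) ≈
  [   1.3672     0.7872     0.5075]
  [   0.0621     1.8540     0.9322]
  [   0.1346     0.6836     2.0197]
x = (I − A)⁻¹ d = adj(I−A)·d / det(I−A), with det(I−A) = 0.241375:
  x_1 = (0.3300·90 + 0.1900·170 + 0.1225·190) / 0.241375 = 85.275 / 0.241375 ≈ 353.3
  x_2 = (0.0150·90 + 0.4475·170 + 0.2250·190) / 0.241375 = 120.175 / 0.241375 ≈ 497.9
  x_3 = (0.0325·90 + 0.1650·170 + 0.4875·190) / 0.241375 = 123.60 / 0.241375 ≈ 512.1

x_1 = 353.3, x_2 = 497.9, x_3 = 512.1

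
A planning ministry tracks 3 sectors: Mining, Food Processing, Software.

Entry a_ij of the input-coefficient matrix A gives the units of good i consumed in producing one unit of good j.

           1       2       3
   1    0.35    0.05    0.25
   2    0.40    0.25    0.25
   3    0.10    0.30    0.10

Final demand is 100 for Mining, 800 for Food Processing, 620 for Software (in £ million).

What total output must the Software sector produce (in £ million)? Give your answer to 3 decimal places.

x_3 = 1457.609

I − A =
  [   0.65    -0.05    -0.25]
  [  -0.40     0.75    -0.25]
  [  -0.10    -0.30     0.90]
Cofactors of I−A, C_ij = (−1)^(i+j)·(minor ij) (rows/columns in the sector order above):
  C_11 = (0.75)(0.90) − (-0.25)(-0.30) = 0.6000
  C_12 = −[(-0.40)(0.90) − (-0.25)(-0.10)] = 0.3850
  C_13 = (-0.40)(-0.30) − (0.75)(-0.10) = 0.1950
  C_21 = −[(-0.05)(0.90) − (-0.25)(-0.30)] = 0.1200
  C_22 = (0.65)(0.90) − (-0.25)(-0.10) = 0.5600
  C_23 = −[(0.65)(-0.30) − (-0.05)(-0.10)] = 0.2000
  C_31 = (-0.05)(-0.25) − (-0.25)(0.75) = 0.2000
  C_32 = −[(0.65)(-0.25) − (-0.25)(-0.40)] = 0.2625
  C_33 = (0.65)(0.75) − (-0.05)(-0.40) = 0.4675
det(I−A) = Σ_j (I−A)_1j·C_1j = (0.65)(0.6000) + (-0.05)(0.3850) + (-0.25)(0.1950) = 0.3220
adj(I−A) = Cᵀ =
  [ 0.6000   0.1200   0.2000]
  [ 0.3850   0.5600   0.2625]
  [ 0.1950   0.2000   0.4675]
(I − A)⁻¹ = adj(I−A) / det(I−A) ≈
  [   1.8634     0.3727     0.6211]
  [   1.1957     1.7391     0.8152]
  [   0.6056     0.6211     1.4519]
x = (I − A)⁻¹ d = adj(I−A)·d / det(I−A), with det(I−A) = 0.3220:
  x_1 = (0.6000·100 + 0.1200·800 + 0.2000·620) / 0.3220 = 280.00 / 0.3220 ≈ 869.565
  x_2 = (0.3850·100 + 0.5600·800 + 0.2625·620) / 0.3220 = 649.25 / 0.3220 ≈ 2016.304
  x_3 = (0.1950·100 + 0.2000·800 + 0.4675·620) / 0.3220 = 469.35 / 0.3220 ≈ 1457.609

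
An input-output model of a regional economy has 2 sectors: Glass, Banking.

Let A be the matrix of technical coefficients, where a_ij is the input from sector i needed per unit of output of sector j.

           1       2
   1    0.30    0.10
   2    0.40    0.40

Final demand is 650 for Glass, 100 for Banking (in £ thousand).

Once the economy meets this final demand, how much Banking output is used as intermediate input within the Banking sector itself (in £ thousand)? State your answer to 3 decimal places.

z_22 = 347.368

I − A =
  [   0.70    -0.10]
  [  -0.40     0.60]
det(I−A) = (0.70)(0.60) − (-0.10)(-0.40) = 0.3800
adj(I−A) = [[0.60, 0.10], [0.40, 0.70]]
(I − A)⁻¹ = adj(I−A) / det(I−A) ≈
  [   1.5789     0.2632]
  [   1.0526     1.8421]
First solve x = (I − A)⁻¹ d = adj(I−A)·d / det(I−A); in particular x_2 = (0.40·650 + 0.70·100) / 0.3800 = 330.00 / 0.3800 ≈ 868.42105.
Intermediate flow from 2 to 2: z_22 = a_22 · x_2 = 0.40 × 330.00 / 0.3800 = 132.00 / 0.3800 ≈ 347.368.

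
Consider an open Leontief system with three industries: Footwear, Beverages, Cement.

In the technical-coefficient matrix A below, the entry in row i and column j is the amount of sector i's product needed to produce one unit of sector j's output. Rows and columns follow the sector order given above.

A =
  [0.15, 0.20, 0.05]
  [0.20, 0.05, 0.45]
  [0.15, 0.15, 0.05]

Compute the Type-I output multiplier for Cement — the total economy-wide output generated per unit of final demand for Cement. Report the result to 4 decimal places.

I − A =
  [   0.85    -0.20    -0.05]
  [  -0.20     0.95    -0.45]
  [  -0.15    -0.15     0.95]
Cofactors of I−A, C_ij = (−1)^(i+j)·(minor ij) (rows/columns in the sector order above):
  C_11 = (0.95)(0.95) − (-0.45)(-0.15) = 0.8350
  C_12 = −[(-0.20)(0.95) − (-0.45)(-0.15)] = 0.2575
  C_13 = (-0.20)(-0.15) − (0.95)(-0.15) = 0.1725
  C_21 = −[(-0.20)(0.95) − (-0.05)(-0.15)] = 0.1975
  C_22 = (0.85)(0.95) − (-0.05)(-0.15) = 0.8000
  C_23 = −[(0.85)(-0.15) − (-0.20)(-0.15)] = 0.1575
  C_31 = (-0.20)(-0.45) − (-0.05)(0.95) = 0.1375
  C_32 = −[(0.85)(-0.45) − (-0.05)(-0.20)] = 0.3925
  C_33 = (0.85)(0.95) − (-0.20)(-0.20) = 0.7675
det(I−A) = Σ_j (I−A)_1j·C_1j = (0.85)(0.8350) + (-0.20)(0.2575) + (-0.05)(0.1725) = 0.649625
adj(I−A) = Cᵀ =
  [ 0.8350   0.1975   0.1375]
  [ 0.2575   0.8000   0.3925]
  [ 0.1725   0.1575   0.7675]
(I − A)⁻¹ = adj(I−A) / det(I−A) ≈
  [   1.28536     0.30402     0.21166]
  [   0.39638     1.23148     0.60419]
  [   0.26554     0.24245     1.18145]
The output multiplier for sector j is the column-j sum of the Leontief inverse (I − A)⁻¹ = adj(I−A) / det(I−A).
Column C of adj(I−A): (0.1375, 0.3925, 0.7675); det(I−A) = 0.649625.
m_C = (0.1375 + 0.3925 + 0.7675) / 0.649625 = 1.2975 / 0.649625 ≈ 1.9973.

m_C = 1.9973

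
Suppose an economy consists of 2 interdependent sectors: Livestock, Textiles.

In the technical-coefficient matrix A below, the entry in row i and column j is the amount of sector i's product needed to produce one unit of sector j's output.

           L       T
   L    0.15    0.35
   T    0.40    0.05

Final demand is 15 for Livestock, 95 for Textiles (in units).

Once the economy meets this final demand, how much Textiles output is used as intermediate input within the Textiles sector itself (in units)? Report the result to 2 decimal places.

I − A =
  [   0.85    -0.35]
  [  -0.40     0.95]
det(I−A) = (0.85)(0.95) − (-0.35)(-0.40) = 0.6675
adj(I−A) = [[0.95, 0.35], [0.40, 0.85]]
(I − A)⁻¹ = adj(I−A) / det(I−A) ≈
  [   1.4232     0.5243]
  [   0.5993     1.2734]
First solve x = (I − A)⁻¹ d = adj(I−A)·d / det(I−A); in particular x_T = (0.40·15 + 0.85·95) / 0.6675 = 86.75 / 0.6675 ≈ 129.9625.
Intermediate flow from T to T: z_TT = a_TT · x_T = 0.05 × 86.75 / 0.6675 = 4.3375 / 0.6675 ≈ 6.50.

z_TT = 6.50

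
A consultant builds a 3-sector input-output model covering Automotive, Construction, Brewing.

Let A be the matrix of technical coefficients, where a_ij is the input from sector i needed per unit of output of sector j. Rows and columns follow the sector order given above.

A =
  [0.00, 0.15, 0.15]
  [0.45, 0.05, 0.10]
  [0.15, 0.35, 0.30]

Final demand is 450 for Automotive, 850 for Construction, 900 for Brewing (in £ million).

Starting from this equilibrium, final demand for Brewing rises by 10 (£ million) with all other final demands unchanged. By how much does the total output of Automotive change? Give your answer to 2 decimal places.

I − A =
  [   1.00    -0.15    -0.15]
  [  -0.45     0.95    -0.10]
  [  -0.15    -0.35     0.70]
Cofactors of I−A, C_ij = (−1)^(i+j)·(minor ij) (rows/columns in the sector order above):
  C_11 = (0.95)(0.70) − (-0.10)(-0.35) = 0.6300
  C_12 = −[(-0.45)(0.70) − (-0.10)(-0.15)] = 0.3300
  C_13 = (-0.45)(-0.35) − (0.95)(-0.15) = 0.3000
  C_21 = −[(-0.15)(0.70) − (-0.15)(-0.35)] = 0.1575
  C_22 = (1.00)(0.70) − (-0.15)(-0.15) = 0.6775
  C_23 = −[(1.00)(-0.35) − (-0.15)(-0.15)] = 0.3725
  C_31 = (-0.15)(-0.10) − (-0.15)(0.95) = 0.1575
  C_32 = −[(1.00)(-0.10) − (-0.15)(-0.45)] = 0.1675
  C_33 = (1.00)(0.95) − (-0.15)(-0.45) = 0.8825
det(I−A) = Σ_j (I−A)_1j·C_1j = (1.00)(0.6300) + (-0.15)(0.3300) + (-0.15)(0.3000) = 0.5355
adj(I−A) = Cᵀ =
  [ 0.6300   0.1575   0.1575]
  [ 0.3300   0.6775   0.1675]
  [ 0.3000   0.3725   0.8825]
(I − A)⁻¹ = adj(I−A) / det(I−A) ≈
  [   1.1765     0.2941     0.2941]
  [   0.6162     1.2652     0.3128]
  [   0.5602     0.6956     1.6480]
Δx = (I − A)⁻¹ Δd with Δd having +10 in the Brewing component and 0 elsewhere.
So Δx_A = L_AB · (+10), where L_AB = adj(I−A)_AB / det(I−A) = 0.1575 / 0.5355.
Δx_A = 0.1575 × (+10) / 0.5355 = 1.575 / 0.5355 ≈ 2.94.

Δx_A = 2.94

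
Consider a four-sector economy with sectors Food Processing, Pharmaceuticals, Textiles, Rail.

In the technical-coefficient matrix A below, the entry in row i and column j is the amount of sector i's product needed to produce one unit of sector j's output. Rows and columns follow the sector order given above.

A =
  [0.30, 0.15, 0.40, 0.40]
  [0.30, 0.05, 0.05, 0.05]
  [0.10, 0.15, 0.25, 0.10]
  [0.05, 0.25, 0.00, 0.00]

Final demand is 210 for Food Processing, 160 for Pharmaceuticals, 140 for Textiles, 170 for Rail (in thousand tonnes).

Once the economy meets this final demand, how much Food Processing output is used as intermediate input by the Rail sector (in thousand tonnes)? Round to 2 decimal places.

z_14 = 132.25

I − A =
  [   0.70    -0.15    -0.40    -0.40]
  [  -0.30     0.95    -0.05    -0.05]
  [  -0.10    -0.15     0.75    -0.10]
  [  -0.05    -0.25     0.00     1.00]
Compute the cofactors C_ij = (−1)^(i+j)·(3×3 minor ij) of I−A; the adjugate is their transpose:
adj(I−A) = Cᵀ =
  [ 0.694375   0.257500   0.387500   0.329375]
  [ 0.232125   0.468000   0.155000   0.131750]
  [ 0.151375   0.145250   0.561875   0.124000]
  [ 0.092750   0.129875   0.058125   0.403000]
det(I−A) = Σ_j (I−A)_1j·C_1j = (0.70)(0.694375) + (-0.15)(0.232125) + (-0.40)(0.151375) + (-0.40)(0.092750) = 0.35359375
(I − A)⁻¹ = adj(I−A) / det(I−A) ≈
  [   1.9638     0.7282     1.0959     0.9315]
  [   0.6565     1.3236     0.4384     0.3726]
  [   0.4281     0.4108     1.5890     0.3507]
  [   0.2623     0.3673     0.1644     1.1397]
First solve x = (I − A)⁻¹ d = adj(I−A)·d / det(I−A); in particular x_4 = (0.092750·210 + 0.129875·160 + 0.058125·140 + 0.403000·170) / 0.35359375 = 116.905 / 0.35359375 ≈ 330.6195.
Intermediate flow from 1 to 4: z_14 = a_14 · x_4 = 0.40 × 116.905 / 0.35359375 = 46.762 / 0.35359375 ≈ 132.25.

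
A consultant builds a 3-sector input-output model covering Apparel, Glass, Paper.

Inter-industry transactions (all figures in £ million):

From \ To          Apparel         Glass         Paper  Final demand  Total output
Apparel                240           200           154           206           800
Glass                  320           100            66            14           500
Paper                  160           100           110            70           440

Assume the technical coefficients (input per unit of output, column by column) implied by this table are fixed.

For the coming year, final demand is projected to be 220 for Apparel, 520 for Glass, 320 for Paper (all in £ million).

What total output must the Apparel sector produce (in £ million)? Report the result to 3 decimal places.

Technical coefficients a_ij = z_ij / X_j:
  a_11 = 240/800 = 0.30, a_21 = 320/800 = 0.40, a_31 = 160/800 = 0.20
  a_12 = 200/500 = 0.40, a_22 = 100/500 = 0.20, a_32 = 100/500 = 0.20
  a_13 = 154/440 = 0.35, a_23 = 66/440 = 0.15, a_33 = 110/440 = 0.25
I − A =
  [   0.70    -0.40    -0.35]
  [  -0.40     0.80    -0.15]
  [  -0.20    -0.20     0.75]
Cofactors of I−A, C_ij = (−1)^(i+j)·(minor ij) (rows/columns in the sector order above):
  C_11 = (0.80)(0.75) − (-0.15)(-0.20) = 0.5700
  C_12 = −[(-0.40)(0.75) − (-0.15)(-0.20)] = 0.3300
  C_13 = (-0.40)(-0.20) − (0.80)(-0.20) = 0.2400
  C_21 = −[(-0.40)(0.75) − (-0.35)(-0.20)] = 0.3700
  C_22 = (0.70)(0.75) − (-0.35)(-0.20) = 0.4550
  C_23 = −[(0.70)(-0.20) − (-0.40)(-0.20)] = 0.2200
  C_31 = (-0.40)(-0.15) − (-0.35)(0.80) = 0.3400
  C_32 = −[(0.70)(-0.15) − (-0.35)(-0.40)] = 0.2450
  C_33 = (0.70)(0.80) − (-0.40)(-0.40) = 0.4000
det(I−A) = Σ_j (I−A)_1j·C_1j = (0.70)(0.5700) + (-0.40)(0.3300) + (-0.35)(0.2400) = 0.1830
adj(I−A) = Cᵀ =
  [ 0.5700   0.3700   0.3400]
  [ 0.3300   0.4550   0.2450]
  [ 0.2400   0.2200   0.4000]
(I − A)⁻¹ = adj(I−A) / det(I−A) ≈
  [   3.1148     2.0219     1.8579]
  [   1.8033     2.4863     1.3388]
  [   1.3115     1.2022     2.1858]
x = (I − A)⁻¹ d = adj(I−A)·d / det(I−A), with det(I−A) = 0.1830:
  x_1 = (0.5700·220 + 0.3700·520 + 0.3400·320) / 0.1830 = 426.60 / 0.1830 ≈ 2331.148
  x_2 = (0.3300·220 + 0.4550·520 + 0.2450·320) / 0.1830 = 387.60 / 0.1830 ≈ 2118.033
  x_3 = (0.2400·220 + 0.2200·520 + 0.4000·320) / 0.1830 = 295.20 / 0.1830 ≈ 1613.115

x_1 = 2331.148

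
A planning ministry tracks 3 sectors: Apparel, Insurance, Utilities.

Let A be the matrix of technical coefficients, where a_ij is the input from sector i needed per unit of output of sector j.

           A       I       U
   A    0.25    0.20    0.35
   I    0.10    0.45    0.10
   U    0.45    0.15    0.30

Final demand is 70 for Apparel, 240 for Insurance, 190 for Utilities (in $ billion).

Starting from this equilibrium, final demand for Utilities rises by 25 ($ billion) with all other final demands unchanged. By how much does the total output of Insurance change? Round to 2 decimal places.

Δx_I = 16.91

I − A =
  [   0.75    -0.20    -0.35]
  [  -0.10     0.55    -0.10]
  [  -0.45    -0.15     0.70]
Cofactors of I−A, C_ij = (−1)^(i+j)·(minor ij) (rows/columns in the sector order above):
  C_11 = (0.55)(0.70) − (-0.10)(-0.15) = 0.3700
  C_12 = −[(-0.10)(0.70) − (-0.10)(-0.45)] = 0.1150
  C_13 = (-0.10)(-0.15) − (0.55)(-0.45) = 0.2625
  C_21 = −[(-0.20)(0.70) − (-0.35)(-0.15)] = 0.1925
  C_22 = (0.75)(0.70) − (-0.35)(-0.45) = 0.3675
  C_23 = −[(0.75)(-0.15) − (-0.20)(-0.45)] = 0.2025
  C_31 = (-0.20)(-0.10) − (-0.35)(0.55) = 0.2125
  C_32 = −[(0.75)(-0.10) − (-0.35)(-0.10)] = 0.1100
  C_33 = (0.75)(0.55) − (-0.20)(-0.10) = 0.3925
det(I−A) = Σ_j (I−A)_1j·C_1j = (0.75)(0.3700) + (-0.20)(0.1150) + (-0.35)(0.2625) = 0.162625
adj(I−A) = Cᵀ =
  [ 0.3700   0.1925   0.2125]
  [ 0.1150   0.3675   0.1100]
  [ 0.2625   0.2025   0.3925]
(I − A)⁻¹ = adj(I−A) / det(I−A) ≈
  [   2.2752     1.1837     1.3067]
  [   0.7071     2.2598     0.6764]
  [   1.6141     1.2452     2.4135]
Δx = (I − A)⁻¹ Δd with Δd having +25 in the Utilities component and 0 elsewhere.
So Δx_I = L_IU · (+25), where L_IU = adj(I−A)_IU / det(I−A) = 0.1100 / 0.162625.
Δx_I = 0.1100 × (+25) / 0.162625 = 2.75 / 0.162625 ≈ 16.91.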